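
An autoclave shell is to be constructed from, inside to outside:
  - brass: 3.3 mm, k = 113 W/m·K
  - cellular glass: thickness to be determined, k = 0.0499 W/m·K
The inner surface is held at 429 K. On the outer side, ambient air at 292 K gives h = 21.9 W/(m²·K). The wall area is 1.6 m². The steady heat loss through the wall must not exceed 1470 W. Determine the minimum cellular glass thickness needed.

Treating each layer as a thermal resistance in series:
R_brass = L/(kA) = 0.0033/(113×1.6) = 1.825×10^-5 K/W
R_outer film = 1/(h_o·A) = 1/(21.9×1.6) = 0.02854 K/W
Sum of the known resistances R_other = 0.02856 K/W
Required total resistance R_tot = ΔT/Q_allow = 137/1470 = 0.0932 K/W
R_cellular glass = R_tot − R_other = 0.06464 K/W
L = R·k·A = 0.06464×0.0499×1.6

L ≈ 5.16 mm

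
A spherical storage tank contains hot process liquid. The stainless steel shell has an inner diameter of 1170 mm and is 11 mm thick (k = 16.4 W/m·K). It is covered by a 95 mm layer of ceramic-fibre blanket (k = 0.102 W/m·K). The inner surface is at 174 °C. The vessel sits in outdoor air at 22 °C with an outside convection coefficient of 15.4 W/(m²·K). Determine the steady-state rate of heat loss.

Q ≈ 796 W

For a spherical shell R = (1/r₁ − 1/r₂)/(4πk); film R = 1/(h·4πr²). In series:
R_stainless steel shell = (1/0.585 − 1/0.596)/(4π×16.4) = 1.531×10^-4 K/W
R_ceramic-fibre blanket = (1/0.596 − 1/0.691)/(4π×0.102) = 0.18 K/W
R_outer film = 1/(h·4πr_o²) = 1/(15.4×4π×0.691²) = 0.01082 K/W
R_total = 0.1909 K/W
Q = ΔT/R_total = 152/0.1909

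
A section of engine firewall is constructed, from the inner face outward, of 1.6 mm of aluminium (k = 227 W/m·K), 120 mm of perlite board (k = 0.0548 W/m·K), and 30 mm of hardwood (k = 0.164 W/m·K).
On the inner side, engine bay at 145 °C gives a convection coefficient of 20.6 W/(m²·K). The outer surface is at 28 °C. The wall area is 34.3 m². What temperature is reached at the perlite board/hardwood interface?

Series thermal resistances:
R_inner film = 1/(h_i·A) = 1/(20.6×34.3) = 0.001415 K/W
R_aluminium = L/(kA) = 0.0016/(227×34.3) = 2.055×10^-7 K/W
R_perlite board = L/(kA) = 0.12/(0.0548×34.3) = 0.06384 K/W
R_hardwood = L/(kA) = 0.03/(0.164×34.3) = 0.005333 K/W
R_total = 0.07059 K/W;  Q = ΔT/R_total = 117/0.07059 = 1657 W
T_interface = T_inner − Q·ΣR(inner→interface) = 145 − 1660×0.06526

T ≈ 36.8 °C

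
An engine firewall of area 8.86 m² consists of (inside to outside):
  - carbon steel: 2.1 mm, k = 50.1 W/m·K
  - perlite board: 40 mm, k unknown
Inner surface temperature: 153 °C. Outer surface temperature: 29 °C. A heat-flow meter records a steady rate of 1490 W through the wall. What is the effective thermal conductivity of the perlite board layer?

k ≈ 0.0543 W/(m·K)

Treating each layer as a thermal resistance in series:
R_carbon steel = L/(kA) = 0.0021/(50.1×8.86) = 4.731×10^-6 K/W
Sum of known resistances R_other = 4.731×10^-6 K/W
Total R = ΔT/Q = 124/1490 = 0.08322 K/W
R_perlite board = R_total − R_other = 0.08322 K/W
k = L/(R·A) = 0.04/(0.08322×8.86)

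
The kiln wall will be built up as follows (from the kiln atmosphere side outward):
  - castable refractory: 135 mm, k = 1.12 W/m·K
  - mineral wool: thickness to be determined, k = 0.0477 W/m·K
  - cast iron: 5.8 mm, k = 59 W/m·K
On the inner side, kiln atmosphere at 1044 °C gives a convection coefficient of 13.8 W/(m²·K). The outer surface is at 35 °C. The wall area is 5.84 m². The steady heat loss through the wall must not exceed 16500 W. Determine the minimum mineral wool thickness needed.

L ≈ 7.82 mm

Treating each layer as a thermal resistance in series:
R_inner film = 1/(h_i·A) = 1/(13.8×5.84) = 0.01241 K/W
R_castable refractory = L/(kA) = 0.135/(1.12×5.84) = 0.02064 K/W
R_cast iron = L/(kA) = 0.0058/(59×5.84) = 1.683×10^-5 K/W
Sum of the known resistances R_other = 0.03306 K/W
Required total resistance R_tot = ΔT/Q_allow = 1009/16500 = 0.06115 K/W
R_mineral wool = R_tot − R_other = 0.02809 K/W
L = R·k·A = 0.02809×0.0477×5.84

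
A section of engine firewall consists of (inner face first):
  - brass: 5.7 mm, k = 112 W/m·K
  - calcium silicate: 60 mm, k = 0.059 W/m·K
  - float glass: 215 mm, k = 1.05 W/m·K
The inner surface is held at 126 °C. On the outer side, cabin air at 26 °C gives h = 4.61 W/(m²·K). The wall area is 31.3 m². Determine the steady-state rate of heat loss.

Q ≈ 2180 W

Treating each layer as a thermal resistance in series:
R_brass = L/(kA) = 0.0057/(112×31.3) = 1.626×10^-6 K/W
R_calcium silicate = L/(kA) = 0.06/(0.059×31.3) = 0.03249 K/W
R_float glass = L/(kA) = 0.215/(1.05×31.3) = 0.006542 K/W
R_outer film = 1/(h_o·A) = 1/(4.61×31.3) = 0.00693 K/W
R_total = 0.04596 K/W
Q = ΔT / R_total = 100 / 0.04596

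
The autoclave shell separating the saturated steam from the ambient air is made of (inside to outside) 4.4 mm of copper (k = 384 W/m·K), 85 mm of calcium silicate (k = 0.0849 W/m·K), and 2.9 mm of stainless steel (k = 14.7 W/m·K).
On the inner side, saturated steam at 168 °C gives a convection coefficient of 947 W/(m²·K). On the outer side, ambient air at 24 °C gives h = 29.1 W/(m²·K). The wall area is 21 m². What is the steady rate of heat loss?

Thermal resistances in series:
R_inner film = 1/(h_i·A) = 1/(947×21) = 5.028×10^-5 K/W
R_copper = L/(kA) = 0.0044/(384×21) = 5.456×10^-7 K/W
R_calcium silicate = L/(kA) = 0.085/(0.0849×21) = 0.04768 K/W
R_stainless steel = L/(kA) = 0.0029/(14.7×21) = 9.394×10^-6 K/W
R_outer film = 1/(h_o·A) = 1/(29.1×21) = 0.001636 K/W
R_total = 0.04937 K/W
Q = ΔT / R_total = 144 / 0.04937

Q ≈ 2920 W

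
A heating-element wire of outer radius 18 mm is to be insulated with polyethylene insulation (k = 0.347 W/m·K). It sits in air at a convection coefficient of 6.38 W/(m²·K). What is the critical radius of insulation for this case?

For a cylinder r_cr = k/h = 0.347/6.38
r_cr = 54.4 mm; since the bare radius (18 mm) is below r_cr, adding a thin layer of insulation will *increase* heat loss.

r_cr ≈ 54.4 mm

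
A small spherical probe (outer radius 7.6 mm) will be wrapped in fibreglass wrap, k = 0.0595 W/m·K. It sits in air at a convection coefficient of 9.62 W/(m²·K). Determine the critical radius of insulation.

r_cr ≈ 12.4 mm

For a sphere r_cr = 2k/h = 2×0.0595/9.62
r_cr = 12.4 mm; since the bare radius (7.6 mm) is below r_cr, adding a thin layer of insulation will *increase* heat loss.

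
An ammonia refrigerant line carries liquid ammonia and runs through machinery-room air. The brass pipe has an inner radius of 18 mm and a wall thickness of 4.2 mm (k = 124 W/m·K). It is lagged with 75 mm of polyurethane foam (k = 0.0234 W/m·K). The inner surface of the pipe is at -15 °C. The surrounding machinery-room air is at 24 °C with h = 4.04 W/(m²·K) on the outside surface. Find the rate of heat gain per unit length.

For a radial system each layer contributes R = ln(r_out/r_in)/(2πkL); films add R = 1/(hA).
R_brass pipe wall = ln(22.2/18)/(2π×124×1) = 2.692×10^-4 K/W
R_polyurethane foam = ln(97.2/22.2)/(2π×0.0234×1) = 10.04 K/W
R_outer film = 1/(h_o·2πr_oL) = 1/(4.04×2π×0.0972×1) = 0.4053 K/W
R_total = 10.45 K/W
Q = ΔT/R_total = 39/10.45

q′ ≈ 3.73 W/m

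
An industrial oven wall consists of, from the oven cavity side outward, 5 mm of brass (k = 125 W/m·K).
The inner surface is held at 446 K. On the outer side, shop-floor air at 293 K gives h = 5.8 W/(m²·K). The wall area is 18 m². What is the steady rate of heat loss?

Q ≈ 16000 W

Treating each layer as a thermal resistance in series:
R_brass = L/(kA) = 0.005/(125×18) = 2.222×10^-6 K/W
R_outer film = 1/(h_o·A) = 1/(5.8×18) = 0.009579 K/W
R_total = 0.009581 K/W
Q = ΔT / R_total = 153 / 0.009581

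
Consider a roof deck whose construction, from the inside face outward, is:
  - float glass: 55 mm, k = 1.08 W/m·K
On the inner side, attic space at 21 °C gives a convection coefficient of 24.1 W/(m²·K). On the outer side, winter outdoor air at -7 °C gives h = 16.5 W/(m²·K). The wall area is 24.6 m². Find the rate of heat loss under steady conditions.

Series thermal resistances:
R_inner film = 1/(h_i·A) = 1/(24.1×24.6) = 0.001687 K/W
R_float glass = L/(kA) = 0.055/(1.08×24.6) = 0.00207 K/W
R_outer film = 1/(h_o·A) = 1/(16.5×24.6) = 0.002464 K/W
R_total = 0.006221 K/W
Q = ΔT / R_total = 28 / 0.006221

Q ≈ 4500 W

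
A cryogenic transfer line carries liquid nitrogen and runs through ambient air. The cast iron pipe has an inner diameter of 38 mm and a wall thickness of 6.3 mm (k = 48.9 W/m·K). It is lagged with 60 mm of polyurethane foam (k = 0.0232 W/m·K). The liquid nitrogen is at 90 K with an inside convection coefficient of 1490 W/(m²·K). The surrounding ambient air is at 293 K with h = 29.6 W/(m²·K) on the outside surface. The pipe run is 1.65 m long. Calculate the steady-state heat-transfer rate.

Treating each annulus and film as a series resistance:
R_inner film = 1/(h_i·2πr₁L) = 1/(1490×2π×0.019×1.65) = 0.003407 K/W
R_cast iron pipe wall = ln(25.3/19)/(2π×48.9×1.65) = 5.649×10^-4 K/W
R_polyurethane foam = ln(85.3/25.3)/(2π×0.0232×1.65) = 5.053 K/W
R_outer film = 1/(h_o·2πr_oL) = 1/(29.6×2π×0.0853×1.65) = 0.0382 K/W
R_total = 5.095 K/W
Q = ΔT/R_total = 203/5.095

Q ≈ 39.8 W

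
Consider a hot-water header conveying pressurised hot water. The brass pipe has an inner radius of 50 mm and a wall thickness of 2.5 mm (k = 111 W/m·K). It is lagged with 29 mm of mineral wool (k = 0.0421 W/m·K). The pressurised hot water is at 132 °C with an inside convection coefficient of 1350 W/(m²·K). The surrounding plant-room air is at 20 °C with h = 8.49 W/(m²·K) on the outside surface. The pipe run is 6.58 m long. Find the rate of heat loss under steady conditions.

Treating each annulus and film as a series resistance:
R_inner film = 1/(h_i·2πr₁L) = 1/(1350×2π×0.05×6.58) = 3.583×10^-4 K/W
R_brass pipe wall = ln(52.5/50)/(2π×111×6.58) = 1.063×10^-5 K/W
R_mineral wool = ln(81.5/52.5)/(2π×0.0421×6.58) = 0.2527 K/W
R_outer film = 1/(h_o·2πr_oL) = 1/(8.49×2π×0.0815×6.58) = 0.03496 K/W
R_total = 0.288 K/W
Q = ΔT/R_total = 112/0.288

Q ≈ 389 W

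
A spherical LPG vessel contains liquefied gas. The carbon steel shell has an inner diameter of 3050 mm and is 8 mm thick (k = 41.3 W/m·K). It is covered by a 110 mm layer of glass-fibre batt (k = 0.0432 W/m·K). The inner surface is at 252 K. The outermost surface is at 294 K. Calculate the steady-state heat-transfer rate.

Each spherical layer contributes R = (1/r_i − 1/r_o)/(4πk):
R_carbon steel shell = (1/1.525 − 1/1.533)/(4π×41.3) = 6.594×10^-6 K/W
R_glass-fibre batt = (1/1.533 − 1/1.643)/(4π×0.0432) = 0.08045 K/W
R_total = 0.08046 K/W
Q = ΔT/R_total = 42/0.08046

Q ≈ 522 W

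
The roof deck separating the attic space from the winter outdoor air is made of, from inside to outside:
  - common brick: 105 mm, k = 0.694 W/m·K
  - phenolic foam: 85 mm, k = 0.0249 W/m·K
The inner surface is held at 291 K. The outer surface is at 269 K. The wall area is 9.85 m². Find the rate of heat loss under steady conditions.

Q ≈ 60.8 W

Thermal resistances in series:
R_common brick = L/(kA) = 0.105/(0.694×9.85) = 0.01536 K/W
R_phenolic foam = L/(kA) = 0.085/(0.0249×9.85) = 0.3466 K/W
R_total = 0.3619 K/W
Q = ΔT / R_total = 22 / 0.3619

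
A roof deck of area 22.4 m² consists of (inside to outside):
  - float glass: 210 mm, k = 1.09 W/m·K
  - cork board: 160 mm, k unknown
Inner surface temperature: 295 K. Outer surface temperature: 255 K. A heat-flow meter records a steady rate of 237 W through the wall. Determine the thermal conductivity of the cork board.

Series thermal resistances:
R_float glass = L/(kA) = 0.21/(1.09×22.4) = 0.008601 K/W
Sum of known resistances R_other = 0.008601 K/W
Total R = ΔT/Q = 40/237 = 0.1688 K/W
R_cork board = R_total − R_other = 0.1602 K/W
k = L/(R·A) = 0.16/(0.1602×22.4)

k ≈ 0.0446 W/(m·K)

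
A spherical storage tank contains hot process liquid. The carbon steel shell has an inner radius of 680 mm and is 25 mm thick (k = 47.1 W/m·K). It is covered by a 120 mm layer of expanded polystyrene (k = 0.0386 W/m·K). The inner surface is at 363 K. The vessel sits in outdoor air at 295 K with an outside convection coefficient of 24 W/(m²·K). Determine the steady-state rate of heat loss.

Spherical conduction: R = (1/r_in − 1/r_out)/(4πk) per layer; series-sum.
R_carbon steel shell = (1/0.68 − 1/0.705)/(4π×47.1) = 8.811×10^-5 K/W
R_expanded polystyrene = (1/0.705 − 1/0.825)/(4π×0.0386) = 0.4253 K/W
R_outer film = 1/(h·4πr_o²) = 1/(24×4π×0.825²) = 0.004872 K/W
R_total = 0.4303 K/W
Q = ΔT/R_total = 68/0.4303

Q ≈ 158 W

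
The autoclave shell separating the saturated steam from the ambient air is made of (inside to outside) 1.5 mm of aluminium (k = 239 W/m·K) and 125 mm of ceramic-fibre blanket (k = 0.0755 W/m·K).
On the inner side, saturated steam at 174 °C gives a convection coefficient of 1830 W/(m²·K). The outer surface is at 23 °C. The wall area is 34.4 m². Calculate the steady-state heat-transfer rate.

Q ≈ 3140 W

Using the resistance-network approach (series):
R_inner film = 1/(h_i·A) = 1/(1830×34.4) = 1.589×10^-5 K/W
R_aluminium = L/(kA) = 0.0015/(239×34.4) = 1.824×10^-7 K/W
R_ceramic-fibre blanket = L/(kA) = 0.125/(0.0755×34.4) = 0.04813 K/W
R_total = 0.04814 K/W
Q = ΔT / R_total = 151 / 0.04814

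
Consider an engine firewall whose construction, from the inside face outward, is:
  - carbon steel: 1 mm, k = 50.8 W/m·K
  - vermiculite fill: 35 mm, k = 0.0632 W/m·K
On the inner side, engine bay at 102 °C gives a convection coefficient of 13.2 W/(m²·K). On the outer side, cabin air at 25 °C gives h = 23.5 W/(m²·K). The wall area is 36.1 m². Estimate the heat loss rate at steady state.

Q ≈ 4140 W

Series thermal resistances:
R_inner film = 1/(h_i·A) = 1/(13.2×36.1) = 0.002099 K/W
R_carbon steel = L/(kA) = 0.001/(50.8×36.1) = 5.453×10^-7 K/W
R_vermiculite fill = L/(kA) = 0.035/(0.0632×36.1) = 0.01534 K/W
R_outer film = 1/(h_o·A) = 1/(23.5×36.1) = 0.001179 K/W
R_total = 0.01862 K/W
Q = ΔT / R_total = 77 / 0.01862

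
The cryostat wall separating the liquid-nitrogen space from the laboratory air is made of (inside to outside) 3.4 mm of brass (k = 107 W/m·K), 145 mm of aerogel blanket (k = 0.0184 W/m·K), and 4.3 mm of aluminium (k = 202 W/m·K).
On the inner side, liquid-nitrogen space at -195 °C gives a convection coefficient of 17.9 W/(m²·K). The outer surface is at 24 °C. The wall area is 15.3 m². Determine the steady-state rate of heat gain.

Model the wall as resistances in series:
R_inner film = 1/(h_i·A) = 1/(17.9×15.3) = 0.003651 K/W
R_brass = L/(kA) = 0.0034/(107×15.3) = 2.077×10^-6 K/W
R_aerogel blanket = L/(kA) = 0.145/(0.0184×15.3) = 0.5151 K/W
R_aluminium = L/(kA) = 0.0043/(202×15.3) = 1.391×10^-6 K/W
R_total = 0.5187 K/W
Q = ΔT / R_total = 219 / 0.5187

Q ≈ 422 W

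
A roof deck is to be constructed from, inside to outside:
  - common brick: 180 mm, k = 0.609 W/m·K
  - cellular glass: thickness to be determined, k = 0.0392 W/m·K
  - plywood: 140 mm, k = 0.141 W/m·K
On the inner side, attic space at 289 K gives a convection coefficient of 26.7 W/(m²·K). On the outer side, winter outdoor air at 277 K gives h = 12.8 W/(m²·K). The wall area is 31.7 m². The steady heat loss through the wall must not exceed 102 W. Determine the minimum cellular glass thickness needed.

L ≈ 91.2 mm

Series thermal resistances:
R_inner film = 1/(h_i·A) = 1/(26.7×31.7) = 0.001181 K/W
R_common brick = L/(kA) = 0.18/(0.609×31.7) = 0.009324 K/W
R_plywood = L/(kA) = 0.14/(0.141×31.7) = 0.03132 K/W
R_outer film = 1/(h_o·A) = 1/(12.8×31.7) = 0.002465 K/W
Sum of the known resistances R_other = 0.04429 K/W
Required total resistance R_tot = ΔT/Q_allow = 12/102 = 0.1176 K/W
R_cellular glass = R_tot − R_other = 0.07336 K/W
L = R·k·A = 0.07336×0.0392×31.7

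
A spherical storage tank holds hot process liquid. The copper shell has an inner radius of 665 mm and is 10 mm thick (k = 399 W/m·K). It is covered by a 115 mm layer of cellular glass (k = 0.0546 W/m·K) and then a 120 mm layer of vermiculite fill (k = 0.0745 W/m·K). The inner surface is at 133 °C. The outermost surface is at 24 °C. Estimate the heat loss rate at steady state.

Spherical conduction: R = (1/r_in − 1/r_out)/(4πk) per layer; series-sum.
R_copper shell = (1/0.665 − 1/0.675)/(4π×399) = 4.443×10^-6 K/W
R_cellular glass = (1/0.675 − 1/0.79)/(4π×0.0546) = 0.3143 K/W
R_vermiculite fill = (1/0.79 − 1/0.91)/(4π×0.0745) = 0.1783 K/W
R_total = 0.4926 K/W
Q = ΔT/R_total = 109/0.4926

Q ≈ 221 W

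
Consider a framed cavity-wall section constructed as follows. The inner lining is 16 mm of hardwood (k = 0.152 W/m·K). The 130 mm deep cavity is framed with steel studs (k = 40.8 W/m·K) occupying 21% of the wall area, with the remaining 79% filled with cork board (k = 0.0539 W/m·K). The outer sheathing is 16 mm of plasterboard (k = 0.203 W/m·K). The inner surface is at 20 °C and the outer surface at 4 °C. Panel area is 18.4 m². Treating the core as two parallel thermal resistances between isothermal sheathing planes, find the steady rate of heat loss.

Sheathing layers in series; stud and cavity paths in parallel between them.
R_inner = 0.016/(0.152×18.4) = 0.005721 K/W
R_stud  = 0.13/(40.8×0.21×18.4) = 8.246×10^-4 K/W
R_cav   = 0.13/(0.0539×0.79×18.4) = 0.1659 K/W
1/R_core = 1/R_stud + 1/R_cav → R_core = 8.205×10^-4 K/W
R_outer = 0.016/(0.203×18.4) = 0.004284 K/W
R_total = 0.01082 K/W
Q = ΔT/R_total = 16/0.01082

Q ≈ 1480 W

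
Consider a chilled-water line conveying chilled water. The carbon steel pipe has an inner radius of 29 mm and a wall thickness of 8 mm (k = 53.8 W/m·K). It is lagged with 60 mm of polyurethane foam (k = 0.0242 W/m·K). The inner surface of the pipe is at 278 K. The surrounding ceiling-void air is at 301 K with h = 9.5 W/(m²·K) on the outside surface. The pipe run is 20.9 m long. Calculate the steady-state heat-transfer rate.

Cylindrical conduction, so R = ln(r₂/r₁)/(2πkL) per layer, in series:
R_carbon steel pipe wall = ln(37/29)/(2π×53.8×20.9) = 3.448×10^-5 K/W
R_polyurethane foam = ln(97/37)/(2π×0.0242×20.9) = 0.3033 K/W
R_outer film = 1/(h_o·2πr_oL) = 1/(9.5×2π×0.097×20.9) = 0.008264 K/W
R_total = 0.3116 K/W
Q = ΔT/R_total = 23/0.3116

Q ≈ 73.8 W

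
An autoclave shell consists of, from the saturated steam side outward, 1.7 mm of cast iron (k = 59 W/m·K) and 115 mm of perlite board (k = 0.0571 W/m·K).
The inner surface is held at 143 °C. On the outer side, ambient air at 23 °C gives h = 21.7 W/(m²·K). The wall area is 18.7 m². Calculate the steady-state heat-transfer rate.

Series thermal resistances:
R_cast iron = L/(kA) = 0.0017/(59×18.7) = 1.541×10^-6 K/W
R_perlite board = L/(kA) = 0.115/(0.0571×18.7) = 0.1077 K/W
R_outer film = 1/(h_o·A) = 1/(21.7×18.7) = 0.002464 K/W
R_total = 0.1102 K/W
Q = ΔT / R_total = 120 / 0.1102

Q ≈ 1090 W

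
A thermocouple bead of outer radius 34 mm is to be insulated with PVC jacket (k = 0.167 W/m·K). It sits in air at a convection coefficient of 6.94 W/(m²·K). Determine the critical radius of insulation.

r_cr ≈ 48.1 mm

For a sphere r_cr = 2k/h = 2×0.167/6.94
r_cr = 48.1 mm; since the bare radius (34 mm) is below r_cr, adding a thin layer of insulation will *increase* heat loss.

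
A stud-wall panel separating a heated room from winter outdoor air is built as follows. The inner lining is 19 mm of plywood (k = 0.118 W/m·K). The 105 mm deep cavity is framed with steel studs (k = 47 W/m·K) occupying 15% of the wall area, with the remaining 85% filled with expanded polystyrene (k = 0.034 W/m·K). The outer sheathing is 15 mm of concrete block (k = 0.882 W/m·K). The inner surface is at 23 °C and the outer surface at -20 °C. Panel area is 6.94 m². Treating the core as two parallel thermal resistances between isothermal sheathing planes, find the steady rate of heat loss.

Sheathing layers in series; stud and cavity paths in parallel between them.
R_inner = 0.019/(0.118×6.94) = 0.0232 K/W
R_stud  = 0.105/(47×0.15×6.94) = 0.002146 K/W
R_cav   = 0.105/(0.034×0.85×6.94) = 0.5235 K/W
1/R_core = 1/R_stud + 1/R_cav → R_core = 0.002137 K/W
R_outer = 0.015/(0.882×6.94) = 0.002451 K/W
R_total = 0.02779 K/W
Q = ΔT/R_total = 43/0.02779

Q ≈ 1550 W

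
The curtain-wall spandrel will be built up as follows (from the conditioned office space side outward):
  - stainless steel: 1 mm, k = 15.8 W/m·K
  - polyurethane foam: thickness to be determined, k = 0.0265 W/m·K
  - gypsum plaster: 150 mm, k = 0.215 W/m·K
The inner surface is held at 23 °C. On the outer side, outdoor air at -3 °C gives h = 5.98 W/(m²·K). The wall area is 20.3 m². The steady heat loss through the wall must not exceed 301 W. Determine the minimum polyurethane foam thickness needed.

Using the resistance-network approach (series):
R_stainless steel = L/(kA) = 0.001/(15.8×20.3) = 3.118×10^-6 K/W
R_gypsum plaster = L/(kA) = 0.15/(0.215×20.3) = 0.03437 K/W
R_outer film = 1/(h_o·A) = 1/(5.98×20.3) = 0.008238 K/W
Sum of the known resistances R_other = 0.04261 K/W
Required total resistance R_tot = ΔT/Q_allow = 26/301 = 0.08638 K/W
R_polyurethane foam = R_tot − R_other = 0.04377 K/W
L = R·k·A = 0.04377×0.0265×20.3

L ≈ 23.5 mm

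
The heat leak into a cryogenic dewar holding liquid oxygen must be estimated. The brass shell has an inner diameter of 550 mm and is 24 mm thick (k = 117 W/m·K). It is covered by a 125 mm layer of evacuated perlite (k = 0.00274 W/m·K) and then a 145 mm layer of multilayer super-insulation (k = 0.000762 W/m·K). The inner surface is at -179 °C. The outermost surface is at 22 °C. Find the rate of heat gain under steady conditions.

Q ≈ 2.2 W

Each spherical layer contributes R = (1/r_i − 1/r_o)/(4πk):
R_brass shell = (1/0.275 − 1/0.299)/(4π×117) = 1.985×10^-4 K/W
R_evacuated perlite = (1/0.299 − 1/0.424)/(4π×0.00274) = 28.64 K/W
R_multilayer super-insulation = (1/0.424 − 1/0.569)/(4π×0.000762) = 62.77 K/W
R_total = 91.4 K/W
Q = ΔT/R_total = 201/91.4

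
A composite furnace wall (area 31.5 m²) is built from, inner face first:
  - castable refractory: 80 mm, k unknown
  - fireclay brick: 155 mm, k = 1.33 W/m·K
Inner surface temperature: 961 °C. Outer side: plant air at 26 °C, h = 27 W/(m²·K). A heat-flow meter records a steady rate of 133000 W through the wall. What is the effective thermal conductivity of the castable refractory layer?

Model the wall as resistances in series:
R_fireclay brick = L/(kA) = 0.155/(1.33×31.5) = 0.0037 K/W
R_outer film = 1/(h_o·A) = 1/(27×31.5) = 0.001176 K/W
Sum of known resistances R_other = 0.004876 K/W
Total R = ΔT/Q = 935/133000 = 0.00703 K/W
R_castable refractory = R_total − R_other = 0.002155 K/W
k = L/(R·A) = 0.08/(0.002155×31.5)

k ≈ 1.18 W/(m·K)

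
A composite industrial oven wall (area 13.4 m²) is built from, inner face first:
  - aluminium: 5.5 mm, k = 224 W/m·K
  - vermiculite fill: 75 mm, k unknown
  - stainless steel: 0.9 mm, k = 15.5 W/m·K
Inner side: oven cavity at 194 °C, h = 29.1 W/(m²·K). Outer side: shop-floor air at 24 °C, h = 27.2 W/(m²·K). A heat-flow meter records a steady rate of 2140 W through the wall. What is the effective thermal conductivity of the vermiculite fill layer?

Treating each layer as a thermal resistance in series:
R_inner film = 1/(h_i·A) = 1/(29.1×13.4) = 0.002564 K/W
R_aluminium = L/(kA) = 0.0055/(224×13.4) = 1.832×10^-6 K/W
R_stainless steel = L/(kA) = 0.0009/(15.5×13.4) = 4.333×10^-6 K/W
R_outer film = 1/(h_o·A) = 1/(27.2×13.4) = 0.002744 K/W
Sum of known resistances R_other = 0.005314 K/W
Total R = ΔT/Q = 170/2140 = 0.07944 K/W
R_vermiculite fill = R_total − R_other = 0.07412 K/W
k = L/(R·A) = 0.075/(0.07412×13.4)

k ≈ 0.0755 W/(m·K)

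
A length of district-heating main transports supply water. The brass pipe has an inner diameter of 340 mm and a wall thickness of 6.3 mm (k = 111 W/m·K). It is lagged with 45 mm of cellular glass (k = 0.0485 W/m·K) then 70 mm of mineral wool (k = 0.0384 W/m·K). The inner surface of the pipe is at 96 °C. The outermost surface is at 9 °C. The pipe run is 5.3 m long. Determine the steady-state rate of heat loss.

Q ≈ 245 W

Cylindrical conduction, so R = ln(r₂/r₁)/(2πkL) per layer, in series:
R_brass pipe wall = ln(176.3/170)/(2π×111×5.3) = 9.844×10^-6 K/W
R_cellular glass = ln(221.3/176.3)/(2π×0.0485×5.3) = 0.1408 K/W
R_mineral wool = ln(291.3/221.3)/(2π×0.0384×5.3) = 0.2149 K/W
R_total = 0.3557 K/W
Q = ΔT/R_total = 87/0.3557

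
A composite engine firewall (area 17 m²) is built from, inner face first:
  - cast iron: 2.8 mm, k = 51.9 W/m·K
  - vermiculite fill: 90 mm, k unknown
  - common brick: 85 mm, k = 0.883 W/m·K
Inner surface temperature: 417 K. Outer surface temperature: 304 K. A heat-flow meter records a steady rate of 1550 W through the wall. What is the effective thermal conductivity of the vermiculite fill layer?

Treating each layer as a thermal resistance in series:
R_cast iron = L/(kA) = 0.0028/(51.9×17) = 3.174×10^-6 K/W
R_common brick = L/(kA) = 0.085/(0.883×17) = 0.005663 K/W
Sum of known resistances R_other = 0.005666 K/W
Total R = ΔT/Q = 113/1550 = 0.0729 K/W
R_vermiculite fill = R_total − R_other = 0.06724 K/W
k = L/(R·A) = 0.09/(0.06724×17)

k ≈ 0.0787 W/(m·K)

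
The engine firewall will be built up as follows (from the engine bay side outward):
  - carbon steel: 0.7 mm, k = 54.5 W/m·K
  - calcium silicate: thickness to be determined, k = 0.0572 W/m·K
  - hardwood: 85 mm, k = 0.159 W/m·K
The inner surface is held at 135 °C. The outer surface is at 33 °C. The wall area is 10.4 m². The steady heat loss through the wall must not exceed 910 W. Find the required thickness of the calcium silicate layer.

Using the resistance-network approach (series):
R_carbon steel = L/(kA) = 0.0007/(54.5×10.4) = 1.235×10^-6 K/W
R_hardwood = L/(kA) = 0.085/(0.159×10.4) = 0.0514 K/W
Sum of the known resistances R_other = 0.0514 K/W
Required total resistance R_tot = ΔT/Q_allow = 102/910 = 0.1121 K/W
R_calcium silicate = R_tot − R_other = 0.06068 K/W
L = R·k·A = 0.06068×0.0572×10.4

L ≈ 36.1 mm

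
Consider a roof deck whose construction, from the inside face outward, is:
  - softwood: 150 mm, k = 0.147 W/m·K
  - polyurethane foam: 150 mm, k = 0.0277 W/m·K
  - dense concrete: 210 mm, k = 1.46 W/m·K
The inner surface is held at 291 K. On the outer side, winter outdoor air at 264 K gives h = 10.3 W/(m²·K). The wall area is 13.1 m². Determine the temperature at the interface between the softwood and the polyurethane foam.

Using the resistance-network approach (series):
R_softwood = L/(kA) = 0.15/(0.147×13.1) = 0.07789 K/W
R_polyurethane foam = L/(kA) = 0.15/(0.0277×13.1) = 0.4134 K/W
R_dense concrete = L/(kA) = 0.21/(1.46×13.1) = 0.01098 K/W
R_outer film = 1/(h_o·A) = 1/(10.3×13.1) = 0.007411 K/W
R_total = 0.5097 K/W;  Q = ΔT/R_total = 27/0.5097 = 52.98 W
T_interface = T_inner − Q·ΣR(inner→interface) = 291 − 53×0.07789

T ≈ 287 K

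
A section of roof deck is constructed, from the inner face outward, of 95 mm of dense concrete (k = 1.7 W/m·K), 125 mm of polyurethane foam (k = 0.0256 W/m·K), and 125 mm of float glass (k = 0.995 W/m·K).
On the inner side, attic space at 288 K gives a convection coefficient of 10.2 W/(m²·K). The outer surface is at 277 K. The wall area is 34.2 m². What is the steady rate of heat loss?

Using the resistance-network approach (series):
R_inner film = 1/(h_i·A) = 1/(10.2×34.2) = 0.002867 K/W
R_dense concrete = L/(kA) = 0.095/(1.7×34.2) = 0.001634 K/W
R_polyurethane foam = L/(kA) = 0.125/(0.0256×34.2) = 0.1428 K/W
R_float glass = L/(kA) = 0.125/(0.995×34.2) = 0.003673 K/W
R_total = 0.1509 K/W
Q = ΔT / R_total = 11 / 0.1509

Q ≈ 72.9 W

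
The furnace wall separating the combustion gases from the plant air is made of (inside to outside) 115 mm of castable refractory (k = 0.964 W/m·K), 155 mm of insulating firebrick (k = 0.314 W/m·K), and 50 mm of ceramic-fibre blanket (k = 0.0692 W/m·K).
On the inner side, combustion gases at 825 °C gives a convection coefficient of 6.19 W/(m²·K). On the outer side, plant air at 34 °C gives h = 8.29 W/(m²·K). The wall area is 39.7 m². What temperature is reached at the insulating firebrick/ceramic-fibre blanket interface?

Using the resistance-network approach (series):
R_inner film = 1/(h_i·A) = 1/(6.19×39.7) = 0.004069 K/W
R_castable refractory = L/(kA) = 0.115/(0.964×39.7) = 0.003005 K/W
R_insulating firebrick = L/(kA) = 0.155/(0.314×39.7) = 0.01243 K/W
R_ceramic-fibre blanket = L/(kA) = 0.05/(0.0692×39.7) = 0.0182 K/W
R_outer film = 1/(h_o·A) = 1/(8.29×39.7) = 0.003038 K/W
R_total = 0.04075 K/W;  Q = ΔT/R_total = 791/0.04075 = 19410 W
T_interface = T_inner − Q·ΣR(inner→interface) = 825 − 19400×0.01951

T ≈ 446 °C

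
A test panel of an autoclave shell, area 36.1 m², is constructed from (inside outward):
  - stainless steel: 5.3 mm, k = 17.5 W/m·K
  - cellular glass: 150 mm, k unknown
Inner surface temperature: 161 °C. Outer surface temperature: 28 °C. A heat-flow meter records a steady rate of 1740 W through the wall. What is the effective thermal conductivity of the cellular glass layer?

Series thermal resistances:
R_stainless steel = L/(kA) = 0.0053/(17.5×36.1) = 8.389×10^-6 K/W
Sum of known resistances R_other = 8.389×10^-6 K/W
Total R = ΔT/Q = 133/1740 = 0.07644 K/W
R_cellular glass = R_total − R_other = 0.07643 K/W
k = L/(R·A) = 0.15/(0.07643×36.1)

k ≈ 0.0544 W/(m·K)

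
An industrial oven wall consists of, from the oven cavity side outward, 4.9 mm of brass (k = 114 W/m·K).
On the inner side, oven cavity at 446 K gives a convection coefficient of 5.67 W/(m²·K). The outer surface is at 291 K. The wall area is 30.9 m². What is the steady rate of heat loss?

Series thermal resistances:
R_inner film = 1/(h_i·A) = 1/(5.67×30.9) = 0.005708 K/W
R_brass = L/(kA) = 0.0049/(114×30.9) = 1.391×10^-6 K/W
R_total = 0.005709 K/W
Q = ΔT / R_total = 155 / 0.005709

Q ≈ 27100 W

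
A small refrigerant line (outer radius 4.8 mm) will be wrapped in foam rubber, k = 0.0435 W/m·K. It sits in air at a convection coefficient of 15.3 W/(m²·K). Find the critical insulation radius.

For a cylinder r_cr = k/h = 0.0435/15.3
r_cr = 2.84 mm; since the bare radius (4.8 mm) is above r_cr, any added insulation will reduce heat loss.

r_cr ≈ 2.84 mm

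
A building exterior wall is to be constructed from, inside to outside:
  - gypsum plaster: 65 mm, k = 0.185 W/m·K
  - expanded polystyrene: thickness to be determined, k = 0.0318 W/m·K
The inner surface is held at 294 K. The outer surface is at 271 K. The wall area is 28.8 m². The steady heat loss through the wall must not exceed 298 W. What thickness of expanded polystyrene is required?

L ≈ 59.5 mm

Using the resistance-network approach (series):
R_gypsum plaster = L/(kA) = 0.065/(0.185×28.8) = 0.0122 K/W
Sum of the known resistances R_other = 0.0122 K/W
Required total resistance R_tot = ΔT/Q_allow = 23/298 = 0.07718 K/W
R_expanded polystyrene = R_tot − R_other = 0.06498 K/W
L = R·k·A = 0.06498×0.0318×28.8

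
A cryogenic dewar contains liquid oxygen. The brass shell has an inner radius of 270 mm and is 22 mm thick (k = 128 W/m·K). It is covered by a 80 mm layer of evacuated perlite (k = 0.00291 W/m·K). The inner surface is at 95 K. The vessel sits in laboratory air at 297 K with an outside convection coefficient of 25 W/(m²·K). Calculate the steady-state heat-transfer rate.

Spherical conduction: R = (1/r_in − 1/r_out)/(4πk) per layer; series-sum.
R_brass shell = (1/0.27 − 1/0.292)/(4π×128) = 1.735×10^-4 K/W
R_evacuated perlite = (1/0.292 − 1/0.372)/(4π×0.00291) = 20.14 K/W
R_outer film = 1/(h·4πr_o²) = 1/(25×4π×0.372²) = 0.023 K/W
R_total = 20.16 K/W
Q = ΔT/R_total = 202/20.16

Q ≈ 10 W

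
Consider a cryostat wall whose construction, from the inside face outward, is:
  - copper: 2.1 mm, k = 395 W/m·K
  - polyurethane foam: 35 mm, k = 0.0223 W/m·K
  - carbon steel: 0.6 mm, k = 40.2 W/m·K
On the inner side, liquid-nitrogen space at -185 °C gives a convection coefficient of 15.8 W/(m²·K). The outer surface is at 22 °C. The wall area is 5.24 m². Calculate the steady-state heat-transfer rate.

Q ≈ 664 W

Series thermal resistances:
R_inner film = 1/(h_i·A) = 1/(15.8×5.24) = 0.01208 K/W
R_copper = L/(kA) = 0.0021/(395×5.24) = 1.015×10^-6 K/W
R_polyurethane foam = L/(kA) = 0.035/(0.0223×5.24) = 0.2995 K/W
R_carbon steel = L/(kA) = 0.0006/(40.2×5.24) = 2.848×10^-6 K/W
R_total = 0.3116 K/W
Q = ΔT / R_total = 207 / 0.3116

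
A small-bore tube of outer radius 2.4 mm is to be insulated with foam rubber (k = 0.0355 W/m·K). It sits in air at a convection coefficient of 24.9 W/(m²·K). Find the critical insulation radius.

r_cr ≈ 1.43 mm

For a cylinder r_cr = k/h = 0.0355/24.9
r_cr = 1.43 mm; since the bare radius (2.4 mm) is above r_cr, any added insulation will reduce heat loss.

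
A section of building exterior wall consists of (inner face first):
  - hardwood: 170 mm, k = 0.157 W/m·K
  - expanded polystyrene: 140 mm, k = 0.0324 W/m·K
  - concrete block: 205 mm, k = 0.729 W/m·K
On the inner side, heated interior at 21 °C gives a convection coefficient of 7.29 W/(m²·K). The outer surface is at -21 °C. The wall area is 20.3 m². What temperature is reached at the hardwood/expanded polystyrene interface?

Treating each layer as a thermal resistance in series:
R_inner film = 1/(h_i·A) = 1/(7.29×20.3) = 0.006757 K/W
R_hardwood = L/(kA) = 0.17/(0.157×20.3) = 0.05334 K/W
R_expanded polystyrene = L/(kA) = 0.14/(0.0324×20.3) = 0.2129 K/W
R_concrete block = L/(kA) = 0.205/(0.729×20.3) = 0.01385 K/W
R_total = 0.2868 K/W;  Q = ΔT/R_total = 42/0.2868 = 146.4 W
T_interface = T_inner − Q·ΣR(inner→interface) = 21 − 146×0.0601

T ≈ 12.2 °C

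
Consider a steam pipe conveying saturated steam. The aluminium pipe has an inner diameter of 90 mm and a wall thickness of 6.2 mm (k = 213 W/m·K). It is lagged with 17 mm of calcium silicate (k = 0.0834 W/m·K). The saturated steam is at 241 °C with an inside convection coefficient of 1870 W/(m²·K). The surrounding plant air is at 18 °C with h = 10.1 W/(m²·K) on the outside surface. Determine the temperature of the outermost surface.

Cylindrical conduction, so R = ln(r₂/r₁)/(2πkL) per layer, in series:
R_inner film = 1/(h_i·2πr₁L) = 1/(1870×2π×0.045×1) = 0.001891 K/W
R_aluminium pipe wall = ln(51.2/45)/(2π×213×1) = 9.645×10^-5 K/W
R_calcium silicate = ln(68.2/51.2)/(2π×0.0834×1) = 0.5471 K/W
R_outer film = 1/(h_o·2πr_oL) = 1/(10.1×2π×0.0682×1) = 0.2311 K/W
R_total = 0.7802 K/W
Q = ΔT/R_total = 223/0.7802
Q = 286 W/m
T_interface = T_inner − Q·ΣR(inner→interface) = 241 − 286×0.5491

T ≈ 84 °C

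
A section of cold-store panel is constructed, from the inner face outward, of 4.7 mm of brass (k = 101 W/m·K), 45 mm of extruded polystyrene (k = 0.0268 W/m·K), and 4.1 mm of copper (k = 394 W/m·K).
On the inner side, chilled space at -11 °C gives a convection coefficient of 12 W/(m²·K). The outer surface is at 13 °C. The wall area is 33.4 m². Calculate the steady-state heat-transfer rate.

Q ≈ 455 W

Series thermal resistances:
R_inner film = 1/(h_i·A) = 1/(12×33.4) = 0.002495 K/W
R_brass = L/(kA) = 0.0047/(101×33.4) = 1.393×10^-6 K/W
R_extruded polystyrene = L/(kA) = 0.045/(0.0268×33.4) = 0.05027 K/W
R_copper = L/(kA) = 0.0041/(394×33.4) = 3.116×10^-7 K/W
R_total = 0.05277 K/W
Q = ΔT / R_total = 24 / 0.05277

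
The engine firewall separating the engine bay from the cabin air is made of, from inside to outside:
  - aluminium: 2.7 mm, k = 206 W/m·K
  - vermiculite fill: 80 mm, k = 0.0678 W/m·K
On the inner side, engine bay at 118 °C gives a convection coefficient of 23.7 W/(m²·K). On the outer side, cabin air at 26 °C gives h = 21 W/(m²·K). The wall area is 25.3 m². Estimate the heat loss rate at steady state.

Thermal resistances in series:
R_inner film = 1/(h_i·A) = 1/(23.7×25.3) = 0.001668 K/W
R_aluminium = L/(kA) = 0.0027/(206×25.3) = 5.181×10^-7 K/W
R_vermiculite fill = L/(kA) = 0.08/(0.0678×25.3) = 0.04664 K/W
R_outer film = 1/(h_o·A) = 1/(21×25.3) = 0.001882 K/W
R_total = 0.05019 K/W
Q = ΔT / R_total = 92 / 0.05019

Q ≈ 1830 W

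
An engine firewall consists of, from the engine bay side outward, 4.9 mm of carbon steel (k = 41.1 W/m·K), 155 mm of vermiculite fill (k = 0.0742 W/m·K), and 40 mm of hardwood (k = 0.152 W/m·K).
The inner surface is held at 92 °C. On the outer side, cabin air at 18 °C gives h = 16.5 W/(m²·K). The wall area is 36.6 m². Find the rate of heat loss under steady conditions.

Q ≈ 1120 W

Treating each layer as a thermal resistance in series:
R_carbon steel = L/(kA) = 0.0049/(41.1×36.6) = 3.257×10^-6 K/W
R_vermiculite fill = L/(kA) = 0.155/(0.0742×36.6) = 0.05708 K/W
R_hardwood = L/(kA) = 0.04/(0.152×36.6) = 0.00719 K/W
R_outer film = 1/(h_o·A) = 1/(16.5×36.6) = 0.001656 K/W
R_total = 0.06592 K/W
Q = ΔT / R_total = 74 / 0.06592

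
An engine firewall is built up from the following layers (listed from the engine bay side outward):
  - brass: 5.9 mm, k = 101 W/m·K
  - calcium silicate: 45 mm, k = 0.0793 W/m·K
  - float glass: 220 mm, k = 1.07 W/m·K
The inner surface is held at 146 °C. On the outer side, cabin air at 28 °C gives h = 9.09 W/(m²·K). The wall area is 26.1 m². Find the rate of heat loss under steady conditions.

Treating each layer as a thermal resistance in series:
R_brass = L/(kA) = 0.0059/(101×26.1) = 2.238×10^-6 K/W
R_calcium silicate = L/(kA) = 0.045/(0.0793×26.1) = 0.02174 K/W
R_float glass = L/(kA) = 0.22/(1.07×26.1) = 0.007878 K/W
R_outer film = 1/(h_o·A) = 1/(9.09×26.1) = 0.004215 K/W
R_total = 0.03384 K/W
Q = ΔT / R_total = 118 / 0.03384

Q ≈ 3490 W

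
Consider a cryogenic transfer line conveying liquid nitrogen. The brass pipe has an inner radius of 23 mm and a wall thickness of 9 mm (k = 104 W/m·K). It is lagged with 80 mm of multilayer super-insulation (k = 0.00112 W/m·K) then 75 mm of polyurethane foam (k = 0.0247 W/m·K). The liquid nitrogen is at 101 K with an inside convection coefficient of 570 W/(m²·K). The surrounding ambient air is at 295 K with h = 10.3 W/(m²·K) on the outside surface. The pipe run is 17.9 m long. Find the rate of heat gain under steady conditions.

Q ≈ 19.1 W

Per-layer cylindrical resistances, series-summed:
R_inner film = 1/(h_i·2πr₁L) = 1/(570×2π×0.023×17.9) = 6.782×10^-4 K/W
R_brass pipe wall = ln(32/23)/(2π×104×17.9) = 2.823×10^-5 K/W
R_multilayer super-insulation = ln(112/32)/(2π×0.00112×17.9) = 9.945 K/W
R_polyurethane foam = ln(187/112)/(2π×0.0247×17.9) = 0.1845 K/W
R_outer film = 1/(h_o·2πr_oL) = 1/(10.3×2π×0.187×17.9) = 0.004616 K/W
R_total = 10.14 K/W
Q = ΔT/R_total = 194/10.14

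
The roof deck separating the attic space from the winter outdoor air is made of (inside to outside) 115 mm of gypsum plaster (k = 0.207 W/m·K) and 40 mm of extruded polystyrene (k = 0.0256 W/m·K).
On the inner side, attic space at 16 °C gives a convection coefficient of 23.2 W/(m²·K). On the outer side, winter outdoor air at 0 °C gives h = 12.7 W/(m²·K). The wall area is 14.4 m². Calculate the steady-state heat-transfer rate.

Series thermal resistances:
R_inner film = 1/(h_i·A) = 1/(23.2×14.4) = 0.002993 K/W
R_gypsum plaster = L/(kA) = 0.115/(0.207×14.4) = 0.03858 K/W
R_extruded polystyrene = L/(kA) = 0.04/(0.0256×14.4) = 0.1085 K/W
R_outer film = 1/(h_o·A) = 1/(12.7×14.4) = 0.005468 K/W
R_total = 0.1555 K/W
Q = ΔT / R_total = 16 / 0.1555

Q ≈ 103 W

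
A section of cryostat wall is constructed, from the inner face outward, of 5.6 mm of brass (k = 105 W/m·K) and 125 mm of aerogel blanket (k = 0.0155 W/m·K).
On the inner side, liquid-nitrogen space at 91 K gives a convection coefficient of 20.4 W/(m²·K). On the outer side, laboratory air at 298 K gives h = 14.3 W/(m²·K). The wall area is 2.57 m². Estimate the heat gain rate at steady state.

Thermal resistances in series:
R_inner film = 1/(h_i·A) = 1/(20.4×2.57) = 0.01907 K/W
R_brass = L/(kA) = 0.0056/(105×2.57) = 2.075×10^-5 K/W
R_aerogel blanket = L/(kA) = 0.125/(0.0155×2.57) = 3.138 K/W
R_outer film = 1/(h_o·A) = 1/(14.3×2.57) = 0.02721 K/W
R_total = 3.184 K/W
Q = ΔT / R_total = 207 / 3.184

Q ≈ 65 W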